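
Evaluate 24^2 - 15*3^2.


x^2 - d*y^2
= 24^2 - 15*3^2
= 576 - 135
= 441

441


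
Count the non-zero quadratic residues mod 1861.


For prime p, the number of non-zero quadratic residues is (p-1)/2.
= (1861-1)/2
= 930

930


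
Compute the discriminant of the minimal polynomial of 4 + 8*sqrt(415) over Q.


The element 4 + 8*sqrt(415) has minimal polynomial:
x^2 - 8*x - 26544
Discriminant = (-8)^2 - 4*(-26544)
= 64 + 106176
= 106240

106240


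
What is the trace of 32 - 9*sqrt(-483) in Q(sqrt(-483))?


Tr(a + b*sqrt(d)) = (a + b*sqrt(d)) + (a - b*sqrt(d)) = 2a
= 2 * (32)
= 64

64


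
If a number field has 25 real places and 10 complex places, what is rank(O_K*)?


By Dirichlet's unit theorem:
rank = r1 + r2 - 1
= 25 + 10 - 1
= 34

34


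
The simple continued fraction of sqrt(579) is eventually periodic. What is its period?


Run the CF algorithm for sqrt(579).
a_0 = floor(sqrt(579)) = 24; set m_0=0, q_0=1.
Recurrence: m' = q*a - m,  q' = (d - m'^2)/q,  a' = floor((a_0 + m')/q').
  step 1: m=24, q=3, a=16
  step 2: m=24, q=1, a=48
a_2 = 2*a_0 = 48, so the period closes here.
sqrt(579) = [24; 16, 48]
Period length = 2

2


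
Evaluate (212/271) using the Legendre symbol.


p = 271 is prime, so compute (212/271) with the reciprocity algorithm (Jacobi-symbol steps: pull out 2s via (2/n), flip via reciprocity, reduce):
  pull out 2: (2/271) = +1  (since 271 mod 8 = 7)
  pull out 2: (2/271) = +1  (since 271 mod 8 = 7)
  reciprocity: (53/271) -> +(271/53)
  reduce: (6/53)
  pull out 2: (2/53) = -1  (since 53 mod 8 = 5)
  reciprocity: (3/53) -> +(53/3)
  reduce: (2/3)
  pull out 2: (2/3) = -1  (since 3 mod 8 = 3)
  (1/3) = 1
Product of signs = 1
(212/271) = 1

1


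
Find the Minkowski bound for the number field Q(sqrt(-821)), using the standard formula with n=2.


d = -821, d mod 4 = 3, so disc(K) = 4d = -3284; |disc(K)| = 3284
Imaginary quadratic field, so n = 2, s = r2 = 1, r1 = 0
M = (n!/n^n) * (4/pi)^s * sqrt(|disc(K)|) = (2!/2^2) * (4/pi)^1 * sqrt(3284)
= 0.5 * 1.273240 * 57.306195
= 36.4823

36.4823


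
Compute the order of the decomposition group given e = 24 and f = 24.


|D_P| = e * f
= 24 * 24
= 576

576


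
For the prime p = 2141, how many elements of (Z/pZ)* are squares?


For prime p, the number of non-zero quadratic residues is (p-1)/2.
= (2141-1)/2
= 1070

1070


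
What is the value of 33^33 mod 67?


p = 67 is prime and the exponent is (p-1)/2 = 33, so by Euler's criterion 33^33 = (33/67) = +1 or -1 mod 67.
Compute by square-and-multiply:
  33 = 32 + 1 (binary 100001)
  Repeated squaring mod 67: 33^1 = 33, 33^2 = 17, 33^4 = 21, 33^8 = 39, 33^16 = 47, 33^32 = 65
  33^33 = 33^32 * 33^1 = 65 * 33 mod 67
    65 * 33 = 2145 = 1 mod 67
  33^33 = 1 mod 67
Result 1: 33 is a quadratic residue mod 67.
33^33 mod 67 = 1

1


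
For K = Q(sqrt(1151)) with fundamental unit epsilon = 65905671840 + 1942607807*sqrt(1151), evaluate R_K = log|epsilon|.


epsilon = 65905671840 + 1942607807*sqrt(1151)
= 1.3181e+11
R = ln(1.3181e+11)
= 25.6046

25.6046


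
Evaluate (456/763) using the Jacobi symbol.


Compute (456/763) via quadratic reciprocity:
  pull out 2: (2/763) = -1  (since 763 mod 8 = 3)
  pull out 2: (2/763) = -1  (since 763 mod 8 = 3)
  pull out 2: (2/763) = -1  (since 763 mod 8 = 3)
  reciprocity: (57/763) -> +(763/57)
  reduce: (22/57)
  pull out 2: (2/57) = +1  (since 57 mod 8 = 1)
  reciprocity: (11/57) -> +(57/11)
  reduce: (2/11)
  pull out 2: (2/11) = -1  (since 11 mod 8 = 3)
  (1/11) = 1
Product of signs = 1

1


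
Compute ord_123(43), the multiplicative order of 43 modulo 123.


We want ord_123(43), the smallest k >= 1 with 43^k = 1 mod 123.
n = 123 = 3 * 41, phi(123) = 80; the order divides phi(n).
Divisors of 80: 1, 2, 4, 5, 8, 10, 16, 20, 40, 80
Repeated squaring mod 123: 43^1 = 43, 43^2 = 4, 43^4 = 16, 43^8 = 10, 43^16 = 100, 43^32 = 37, 43^64 = 16
Test divisors in increasing order:
  k=1: 43^1 = 43 mod 123
  k=2: 43^2 = 4 mod 123
  k=4: 43^4 = 16 mod 123
  k=5: 43^5 = 16 * 43 = 73 mod 123
  k=8: 43^8 = 10 mod 123
  k=10: 43^10 = 10 * 4 = 40 mod 123
  k=16: 43^16 = 100 mod 123
  k=20: 43^20 = 100 * 16 = 1 mod 123  <- first divisor giving 1
Order = 20

20


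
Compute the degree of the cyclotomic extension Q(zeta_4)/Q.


The degree equals Euler's totient phi(4).
4 = 2^2
phi(4) = 2

2


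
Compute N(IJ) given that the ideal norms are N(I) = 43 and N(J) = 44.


N(IJ) = N(I) * N(J)
= 43 * 44
= 1892

1892


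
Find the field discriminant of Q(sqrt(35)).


For K = Q(sqrt(d)) with d squarefree: disc(K) = d if d = 1 mod 4, and disc(K) = 4d if d = 2 or 3 mod 4.
Here d = 35, and d mod 4 = 3.
d = 3 mod 4, not 1 (O_K = Z[sqrt(d)]), so disc(K) = 4d = 4 * (35) = 140

140


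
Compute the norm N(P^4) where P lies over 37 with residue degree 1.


N(P^a) = p^(a*f)
= 37^(4*1)
= 37^4
= 1874161

1874161


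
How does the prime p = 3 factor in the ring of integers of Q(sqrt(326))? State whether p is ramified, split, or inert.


K = Q(sqrt(326)). Since d mod 4 = 2, disc(K) = 1304.
Check p | disc: 1304 mod 3 = 2.
p does not divide disc. Compute Legendre symbol (d/p):
2^((3-1)/2) mod 3 = -1
(d/p) = -1, so p is inert: (p) stays prime with e=1, f=2, g=1.
Therefore p is inert.

inert


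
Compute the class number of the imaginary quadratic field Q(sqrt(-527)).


K = Q(sqrt(-527)). d mod 4 = 1, so D = disc(K) = d = -527
h(K) equals the number of primitive reduced positive-definite forms (a, b, c) = a*x^2 + b*x*y + c*y^2 with b^2 - 4ac = D,
where reduced means |b| <= a <= c, with b >= 0 whenever |b| = a or a = c, and primitive means gcd(a, b, c) = 1.
Reduced forces 3a^2 <= |D| = 527, so 1 <= a <= 13; b must have the parity of D, and c = (b^2 - D)/(4a) must be an integer >= a.
Enumerate a = 1..13, b in [-a, a]:
  a=1: (1, 1, 132)  [1]
  a=2: (2, -1, 66), (2, 1, 66)  [2]
  a=3: (3, -1, 44), (3, 1, 44)  [2]
  a=4: (4, -1, 33), (4, 1, 33)  [2]
  a=5: none
  a=6: (6, -5, 23), (6, -1, 22), (6, 1, 22), (6, 5, 23)  [4]
  a=7: none
  a=8: (8, -7, 18), (8, 7, 18)  [2]
  a=9: (9, -7, 16), (9, 7, 16)  [2]
  a=10: none
  a=11: (11, -1, 12), (11, 1, 12)  [2]
  a=12: (12, 7, 12)  [1]
  a=13: none
Total reduced forms: 1 + 2 + 2 + 2 + 4 + 2 + 2 + 2 + 1 = 18
h = 18

18


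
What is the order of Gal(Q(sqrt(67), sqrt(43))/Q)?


The 2 square roots of distinct primes are multiplicatively independent over Q,
so [K:Q] = 2^2 and Gal(K/Q) is isomorphic to (Z/2Z)^2.
|Gal| = 2^2 = 4

4


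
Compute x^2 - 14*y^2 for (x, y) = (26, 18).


x^2 - d*y^2
= 26^2 - 14*18^2
= 676 - 4536
= -3860

-3860


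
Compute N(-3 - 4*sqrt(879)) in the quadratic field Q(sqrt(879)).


N(a + b*sqrt(d)) = a^2 - d*b^2
= (-3)^2 - (879)*(-4)^2
= 9 - 14064
= -14055

-14055


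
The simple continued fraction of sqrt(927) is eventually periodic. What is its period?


Run the CF algorithm for sqrt(927).
a_0 = floor(sqrt(927)) = 30; set m_0=0, q_0=1.
Recurrence: m' = q*a - m,  q' = (d - m'^2)/q,  a' = floor((a_0 + m')/q').
  step 1: m=30, q=27, a=2
  step 2: m=24, q=13, a=4
  step 3: m=28, q=11, a=5
  step 4: m=27, q=18, a=3
  step 5: m=27, q=11, a=5
  step 6: m=28, q=13, a=4
  step 7: m=24, q=27, a=2
  step 8: m=30, q=1, a=60
a_8 = 2*a_0 = 60, so the period closes here.
sqrt(927) = [30; 2, 4, 5, 3, 5, 4, 2, 60]
Period length = 8

8


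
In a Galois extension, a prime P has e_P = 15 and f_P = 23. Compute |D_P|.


|D_P| = e * f
= 15 * 23
= 345

345


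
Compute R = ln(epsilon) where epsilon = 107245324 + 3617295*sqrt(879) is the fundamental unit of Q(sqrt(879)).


epsilon = 107245324 + 3617295*sqrt(879)
= 2.1449e+08
R = ln(2.1449e+08)
= 19.1838

19.1838


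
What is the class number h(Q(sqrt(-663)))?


K = Q(sqrt(-663)). d mod 4 = 1, so D = disc(K) = d = -663
h(K) equals the number of primitive reduced positive-definite forms (a, b, c) = a*x^2 + b*x*y + c*y^2 with b^2 - 4ac = D,
where reduced means |b| <= a <= c, with b >= 0 whenever |b| = a or a = c, and primitive means gcd(a, b, c) = 1.
Reduced forces 3a^2 <= |D| = 663, so 1 <= a <= 14; b must have the parity of D, and c = (b^2 - D)/(4a) must be an integer >= a.
Enumerate a = 1..14, b in [-a, a]:
  a=1: (1, 1, 166)  [1]
  a=2: (2, -1, 83), (2, 1, 83)  [2]
  a=3: (3, 3, 56)  [1]
  a=4: (4, -3, 42), (4, 3, 42)  [2]
  a=5: none
  a=6: (6, -3, 28), (6, 3, 28)  [2]
  a=7: (7, -3, 24), (7, 3, 24)  [2]
  a=8: (8, -3, 21), (8, 3, 21)  [2]
  a=9..11: none
  a=12: (12, -3, 14), (12, 3, 14)  [2]
  a=13: (13, 13, 16)  [1]
  a=14: (14, 11, 14)  [1]
Total reduced forms: 1 + 2 + 1 + 2 + 2 + 2 + 2 + 2 + 1 + 1 = 16
h = 16

16


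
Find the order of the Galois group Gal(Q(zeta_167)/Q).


|Gal(Q(zeta_167)/Q)| = phi(167)
= 166

166


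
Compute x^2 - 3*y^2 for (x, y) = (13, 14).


x^2 - d*y^2
= 13^2 - 3*14^2
= 169 - 588
= -419

-419


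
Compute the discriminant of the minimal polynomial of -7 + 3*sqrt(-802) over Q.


The element -7 + 3*sqrt(-802) has minimal polynomial:
x^2 + 14*x + 7267
Discriminant = (14)^2 - 4*(7267)
= 196 - 29068
= -28872

-28872


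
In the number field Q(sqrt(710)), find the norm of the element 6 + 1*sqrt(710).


N(a + b*sqrt(d)) = a^2 - d*b^2
= (6)^2 - (710)*(1)^2
= 36 - 710
= -674

-674


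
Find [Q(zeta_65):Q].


The degree equals Euler's totient phi(65).
65 = 5 * 13
phi(65) = 48

48


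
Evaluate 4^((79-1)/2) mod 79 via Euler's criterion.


p = 79 is prime and the exponent is (p-1)/2 = 39, so by Euler's criterion 4^39 = (4/79) = +1 or -1 mod 79.
Compute by square-and-multiply:
  39 = 32 + 4 + 2 + 1 (binary 100111)
  Repeated squaring mod 79: 4^1 = 4, 4^2 = 16, 4^4 = 19, 4^8 = 45, 4^16 = 50, 4^32 = 51
  4^39 = 4^32 * 4^4 * 4^2 * 4^1 = 51 * 19 * 16 * 4 mod 79
    51 * 19 = 969 = 21 mod 79
    21 * 16 = 336 = 20 mod 79
    20 * 4 = 80 = 1 mod 79
  4^39 = 1 mod 79
Result 1: 4 is a quadratic residue mod 79.
4^39 mod 79 = 1

1


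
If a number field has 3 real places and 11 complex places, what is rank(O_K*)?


By Dirichlet's unit theorem:
rank = r1 + r2 - 1
= 3 + 11 - 1
= 13

13


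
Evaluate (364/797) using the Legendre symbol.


p = 797 is prime, so compute (364/797) with the reciprocity algorithm (Jacobi-symbol steps: pull out 2s via (2/n), flip via reciprocity, reduce):
  pull out 2: (2/797) = -1  (since 797 mod 8 = 5)
  pull out 2: (2/797) = -1  (since 797 mod 8 = 5)
  reciprocity: (91/797) -> +(797/91)
  reduce: (69/91)
  reciprocity: (69/91) -> +(91/69)
  reduce: (22/69)
  pull out 2: (2/69) = -1  (since 69 mod 8 = 5)
  reciprocity: (11/69) -> +(69/11)
  reduce: (3/11)
  reciprocity: (3/11) -> -(11/3)
  reduce: (2/3)
  pull out 2: (2/3) = -1  (since 3 mod 8 = 3)
  (1/3) = 1
Product of signs = -1
(364/797) = -1

-1


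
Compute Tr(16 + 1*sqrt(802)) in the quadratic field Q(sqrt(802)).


Tr(a + b*sqrt(d)) = (a + b*sqrt(d)) + (a - b*sqrt(d)) = 2a
= 2 * (16)
= 32

32


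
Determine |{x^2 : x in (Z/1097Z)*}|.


For prime p, the number of non-zero quadratic residues is (p-1)/2.
= (1097-1)/2
= 548

548


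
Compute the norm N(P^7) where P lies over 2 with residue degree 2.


N(P^a) = p^(a*f)
= 2^(7*2)
= 2^14
= 16384

16384


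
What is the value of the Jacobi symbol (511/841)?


Compute (511/841) via quadratic reciprocity:
  reciprocity: (511/841) -> +(841/511)
  reduce: (330/511)
  pull out 2: (2/511) = +1  (since 511 mod 8 = 7)
  reciprocity: (165/511) -> +(511/165)
  reduce: (16/165)
  pull out 2: (2/165) = -1  (since 165 mod 8 = 5)
  pull out 2: (2/165) = -1  (since 165 mod 8 = 5)
  pull out 2: (2/165) = -1  (since 165 mod 8 = 5)
  pull out 2: (2/165) = -1  (since 165 mod 8 = 5)
  (1/165) = 1
Product of signs = 1

1


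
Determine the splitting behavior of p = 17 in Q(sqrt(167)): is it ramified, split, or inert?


K = Q(sqrt(167)). Since d mod 4 = 3, disc(K) = 668.
Check p | disc: 668 mod 17 = 5.
p does not divide disc. Compute Legendre symbol (d/p):
14^((17-1)/2) mod 17 = -1
(d/p) = -1, so p is inert: (p) stays prime with e=1, f=2, g=1.
Therefore p is inert.

inert


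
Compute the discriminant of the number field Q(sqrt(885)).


For K = Q(sqrt(d)) with d squarefree: disc(K) = d if d = 1 mod 4, and disc(K) = 4d if d = 2 or 3 mod 4.
Here d = 885, and d mod 4 = 1.
d = 1 mod 4 (O_K = Z[(1+sqrt(d))/2]), so disc(K) = d = 885

885


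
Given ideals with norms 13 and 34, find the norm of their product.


N(IJ) = N(I) * N(J)
= 13 * 34
= 442

442


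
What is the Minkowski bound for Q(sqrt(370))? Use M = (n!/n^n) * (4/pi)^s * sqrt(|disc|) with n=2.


d = 370, d mod 4 = 2, so disc(K) = 4d = 1480; |disc(K)| = 1480
Real quadratic field, so n = 2, s = r2 = 0, r1 = 2
M = (n!/n^n) * (4/pi)^s * sqrt(|disc(K)|) = (2!/2^2) * (4/pi)^0 * sqrt(1480)
= 0.5 * 1.000000 * 38.470768
= 19.2354

19.2354


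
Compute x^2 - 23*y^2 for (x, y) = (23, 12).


x^2 - d*y^2
= 23^2 - 23*12^2
= 529 - 3312
= -2783

-2783


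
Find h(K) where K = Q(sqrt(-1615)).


K = Q(sqrt(-1615)). d mod 4 = 1, so D = disc(K) = d = -1615
h(K) equals the number of primitive reduced positive-definite forms (a, b, c) = a*x^2 + b*x*y + c*y^2 with b^2 - 4ac = D,
where reduced means |b| <= a <= c, with b >= 0 whenever |b| = a or a = c, and primitive means gcd(a, b, c) = 1.
Reduced forces 3a^2 <= |D| = 1615, so 1 <= a <= 23; b must have the parity of D, and c = (b^2 - D)/(4a) must be an integer >= a.
Enumerate a = 1..23, b in [-a, a]:
  a=1: (1, 1, 404)  [1]
  a=2: (2, -1, 202), (2, 1, 202)  [2]
  a=3: none
  a=4: (4, -1, 101), (4, 1, 101)  [2]
  a=5: (5, 5, 82)  [1]
  a=6: none
  a=7: (7, -3, 58), (7, 3, 58)  [2]
  a=8: (8, -7, 52), (8, 7, 52)  [2]
  a=9: none
  a=10: (10, -5, 41), (10, 5, 41)  [2]
  a=11..12: none
  a=13: (13, -7, 32), (13, 7, 32)  [2]
  a=14: (14, -11, 31), (14, -3, 29), (14, 3, 29), (14, 11, 31)  [4]
  a=15: none
  a=16: (16, -7, 26), (16, 7, 26)  [2]
  a=17: (17, 17, 28)  [1]
  a=18: none
  a=19: (19, 19, 26)  [1]
  a=20: (20, -15, 23), (20, 15, 23)  [2]
  a=21..23: none
Total reduced forms: 1 + 2 + 2 + 1 + 2 + 2 + 2 + 2 + 4 + 2 + 1 + 1 + 2 = 24
h = 24

24


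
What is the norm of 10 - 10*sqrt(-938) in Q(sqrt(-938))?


N(a + b*sqrt(d)) = a^2 - d*b^2
= (10)^2 - (-938)*(-10)^2
= 100 + 93800
= 93900

93900


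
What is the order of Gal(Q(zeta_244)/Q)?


|Gal(Q(zeta_244)/Q)| = phi(244)
= 120

120


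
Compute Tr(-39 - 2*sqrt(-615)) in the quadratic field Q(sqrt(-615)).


Tr(a + b*sqrt(d)) = (a + b*sqrt(d)) + (a - b*sqrt(d)) = 2a
= 2 * (-39)
= -78

-78


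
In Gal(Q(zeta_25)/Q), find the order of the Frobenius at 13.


The Frobenius at p in Gal(Q(zeta_n)/Q) = (Z/nZ)* is the class of p, so its order is ord_25(13), the smallest k >= 1 with 13^k = 1 mod 25.
n = 25 = 5^2, phi(25) = 20; the order divides phi(n).
Divisors of 20: 1, 2, 4, 5, 10, 20
Repeated squaring mod 25: 13^1 = 13, 13^2 = 19, 13^4 = 11, 13^8 = 21, 13^16 = 16
Test divisors in increasing order:
  k=1: 13^1 = 13 mod 25
  k=2: 13^2 = 19 mod 25
  k=4: 13^4 = 11 mod 25
  k=5: 13^5 = 11 * 13 = 18 mod 25
  k=10: 13^10 = 21 * 19 = 24 mod 25
  k=20: 13^20 = 16 * 11 = 1 mod 25  <- first divisor giving 1
Order = 20

20


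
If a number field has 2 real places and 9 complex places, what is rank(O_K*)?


By Dirichlet's unit theorem:
rank = r1 + r2 - 1
= 2 + 9 - 1
= 10

10


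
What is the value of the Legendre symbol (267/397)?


p = 397 is prime, so compute (267/397) with the reciprocity algorithm (Jacobi-symbol steps: pull out 2s via (2/n), flip via reciprocity, reduce):
  reciprocity: (267/397) -> +(397/267)
  reduce: (130/267)
  pull out 2: (2/267) = -1  (since 267 mod 8 = 3)
  reciprocity: (65/267) -> +(267/65)
  reduce: (7/65)
  reciprocity: (7/65) -> +(65/7)
  reduce: (2/7)
  pull out 2: (2/7) = +1  (since 7 mod 8 = 7)
  (1/7) = 1
Product of signs = -1
(267/397) = -1

-1


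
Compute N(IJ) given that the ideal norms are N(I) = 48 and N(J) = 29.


N(IJ) = N(I) * N(J)
= 48 * 29
= 1392

1392


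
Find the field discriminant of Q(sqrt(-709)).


For K = Q(sqrt(d)) with d squarefree: disc(K) = d if d = 1 mod 4, and disc(K) = 4d if d = 2 or 3 mod 4.
Here d = -709, and d mod 4 = 3.
d = 3 mod 4, not 1 (O_K = Z[sqrt(d)]), so disc(K) = 4d = 4 * (-709) = -2836

-2836


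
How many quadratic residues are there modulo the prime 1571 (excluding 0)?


For prime p, the number of non-zero quadratic residues is (p-1)/2.
= (1571-1)/2
= 785

785


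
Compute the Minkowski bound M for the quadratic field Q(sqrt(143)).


d = 143, d mod 4 = 3, so disc(K) = 4d = 572; |disc(K)| = 572
Real quadratic field, so n = 2, s = r2 = 0, r1 = 2
M = (n!/n^n) * (4/pi)^s * sqrt(|disc(K)|) = (2!/2^2) * (4/pi)^0 * sqrt(572)
= 0.5 * 1.000000 * 23.916521
= 11.9583

11.9583


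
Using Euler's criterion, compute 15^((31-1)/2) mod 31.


p = 31 is prime and the exponent is (p-1)/2 = 15, so by Euler's criterion 15^15 = (15/31) = +1 or -1 mod 31.
Compute by square-and-multiply:
  15 = 8 + 4 + 2 + 1 (binary 1111)
  Repeated squaring mod 31: 15^1 = 15, 15^2 = 8, 15^4 = 2, 15^8 = 4
  15^15 = 15^8 * 15^4 * 15^2 * 15^1 = 4 * 2 * 8 * 15 mod 31
    4 * 2 = 8 = 8 mod 31
    8 * 8 = 64 = 2 mod 31
    2 * 15 = 30 = 30 mod 31
  15^15 = 30 mod 31
Result 30 = p - 1 = -1 mod 31: 15 is a quadratic non-residue mod 31. As a residue in [0, p-1] the value is 30.
15^15 mod 31 = 30

30


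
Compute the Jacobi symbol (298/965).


Compute (298/965) via quadratic reciprocity:
  pull out 2: (2/965) = -1  (since 965 mod 8 = 5)
  reciprocity: (149/965) -> +(965/149)
  reduce: (71/149)
  reciprocity: (71/149) -> +(149/71)
  reduce: (7/71)
  reciprocity: (7/71) -> -(71/7)
  reduce: (1/7)
  (1/7) = 1
Product of signs = 1

1


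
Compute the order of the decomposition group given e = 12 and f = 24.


|D_P| = e * f
= 12 * 24
= 288

288


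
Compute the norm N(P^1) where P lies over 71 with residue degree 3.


N(P^a) = p^(a*f)
= 71^(1*3)
= 71^3
= 357911

357911


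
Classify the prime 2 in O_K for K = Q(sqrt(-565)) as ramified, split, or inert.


K = Q(sqrt(-565)). Since d mod 4 = 3, disc(K) = -2260.
Check p | disc: -2260 mod 2 = 0.
p divides disc, so p ramifies: (p) = P^2 with e=2, f=1, g=1.
Therefore p is ramified.

ramified


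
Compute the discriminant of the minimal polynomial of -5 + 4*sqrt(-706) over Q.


The element -5 + 4*sqrt(-706) has minimal polynomial:
x^2 + 10*x + 11321
Discriminant = (10)^2 - 4*(11321)
= 100 - 45284
= -45184

-45184


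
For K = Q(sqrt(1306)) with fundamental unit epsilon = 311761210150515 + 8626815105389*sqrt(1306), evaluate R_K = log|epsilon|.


epsilon = 311761210150515 + 8626815105389*sqrt(1306)
= 6.2352e+14
R = ln(6.2352e+14)
= 34.0664

34.0664


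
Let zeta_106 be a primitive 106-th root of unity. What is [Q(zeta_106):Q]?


The degree equals Euler's totient phi(106).
106 = 2 * 53
phi(106) = 52

52


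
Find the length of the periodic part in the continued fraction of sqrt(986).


Run the CF algorithm for sqrt(986).
a_0 = floor(sqrt(986)) = 31; set m_0=0, q_0=1.
Recurrence: m' = q*a - m,  q' = (d - m'^2)/q,  a' = floor((a_0 + m')/q').
  step 1: m=31, q=25, a=2
  step 2: m=19, q=25, a=2
  step 3: m=31, q=1, a=62
a_3 = 2*a_0 = 62, so the period closes here.
sqrt(986) = [31; 2, 2, 62]
Period length = 3

3


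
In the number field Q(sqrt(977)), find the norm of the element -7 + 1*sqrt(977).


N(a + b*sqrt(d)) = a^2 - d*b^2
= (-7)^2 - (977)*(1)^2
= 49 - 977
= -928

-928


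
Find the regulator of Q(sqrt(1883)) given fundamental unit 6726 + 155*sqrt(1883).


epsilon = 6726 + 155*sqrt(1883)
= 13451.9999
R = ln(13451.9999)
= 9.5069

9.5069


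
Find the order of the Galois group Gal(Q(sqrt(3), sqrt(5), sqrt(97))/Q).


The 3 square roots of distinct primes are multiplicatively independent over Q,
so [K:Q] = 2^3 and Gal(K/Q) is isomorphic to (Z/2Z)^3.
|Gal| = 2^3 = 8

8


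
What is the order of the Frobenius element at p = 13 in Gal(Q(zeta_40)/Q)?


The Frobenius at p in Gal(Q(zeta_n)/Q) = (Z/nZ)* is the class of p, so its order is ord_40(13), the smallest k >= 1 with 13^k = 1 mod 40.
n = 40 = 2^3 * 5, phi(40) = 16; the order divides phi(n).
Divisors of 16: 1, 2, 4, 8, 16
Repeated squaring mod 40: 13^1 = 13, 13^2 = 9, 13^4 = 1, 13^8 = 1, 13^16 = 1
Test divisors in increasing order:
  k=1: 13^1 = 13 mod 40
  k=2: 13^2 = 9 mod 40
  k=4: 13^4 = 1 mod 40  <- first divisor giving 1
Order = 4

4


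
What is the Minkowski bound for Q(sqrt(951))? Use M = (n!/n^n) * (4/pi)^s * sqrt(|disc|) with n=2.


d = 951, d mod 4 = 3, so disc(K) = 4d = 3804; |disc(K)| = 3804
Real quadratic field, so n = 2, s = r2 = 0, r1 = 2
M = (n!/n^n) * (4/pi)^s * sqrt(|disc(K)|) = (2!/2^2) * (4/pi)^0 * sqrt(3804)
= 0.5 * 1.000000 * 61.676576
= 30.8383

30.8383


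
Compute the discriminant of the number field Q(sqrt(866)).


For K = Q(sqrt(d)) with d squarefree: disc(K) = d if d = 1 mod 4, and disc(K) = 4d if d = 2 or 3 mod 4.
Here d = 866, and d mod 4 = 2.
d = 2 mod 4, not 1 (O_K = Z[sqrt(d)]), so disc(K) = 4d = 4 * (866) = 3464

3464


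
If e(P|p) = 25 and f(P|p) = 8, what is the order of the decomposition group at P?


|D_P| = e * f
= 25 * 8
= 200

200


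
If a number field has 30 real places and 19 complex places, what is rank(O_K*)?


By Dirichlet's unit theorem:
rank = r1 + r2 - 1
= 30 + 19 - 1
= 48

48


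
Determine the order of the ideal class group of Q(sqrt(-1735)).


K = Q(sqrt(-1735)). d mod 4 = 1, so D = disc(K) = d = -1735
h(K) equals the number of primitive reduced positive-definite forms (a, b, c) = a*x^2 + b*x*y + c*y^2 with b^2 - 4ac = D,
where reduced means |b| <= a <= c, with b >= 0 whenever |b| = a or a = c, and primitive means gcd(a, b, c) = 1.
Reduced forces 3a^2 <= |D| = 1735, so 1 <= a <= 24; b must have the parity of D, and c = (b^2 - D)/(4a) must be an integer >= a.
Enumerate a = 1..24, b in [-a, a]:
  a=1: (1, 1, 434)  [1]
  a=2: (2, -1, 217), (2, 1, 217)  [2]
  a=3: none
  a=4: (4, -3, 109), (4, 3, 109)  [2]
  a=5: (5, 5, 88)  [1]
  a=6: none
  a=7: (7, -1, 62), (7, 1, 62)  [2]
  a=8: (8, -5, 55), (8, 5, 55)  [2]
  a=9: none
  a=10: (10, -5, 44), (10, 5, 44)  [2]
  a=11: (11, -5, 40), (11, 5, 40)  [2]
  a=12..13: none
  a=14: (14, -13, 34), (14, -1, 31), (14, 1, 31), (14, 13, 34)  [4]
  a=15: none
  a=16: (16, -11, 29), (16, 11, 29)  [2]
  a=17: (17, -13, 28), (17, 13, 28)  [2]
  a=18..19: none
  a=20: (20, -5, 22), (20, 5, 22)  [2]
  a=21: none
  a=22: (22, -17, 23), (22, 17, 23)  [2]
  a=23..24: none
Total reduced forms: 1 + 2 + 2 + 1 + 2 + 2 + 2 + 2 + 4 + 2 + 2 + 2 + 2 = 26
h = 26

26


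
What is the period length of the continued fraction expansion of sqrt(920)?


Run the CF algorithm for sqrt(920).
a_0 = floor(sqrt(920)) = 30; set m_0=0, q_0=1.
Recurrence: m' = q*a - m,  q' = (d - m'^2)/q,  a' = floor((a_0 + m')/q').
  step 1: m=30, q=20, a=3
  step 2: m=30, q=1, a=60
a_2 = 2*a_0 = 60, so the period closes here.
sqrt(920) = [30; 3, 60]
Period length = 2

2


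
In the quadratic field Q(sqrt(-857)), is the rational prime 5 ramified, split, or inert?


K = Q(sqrt(-857)). Since d mod 4 = 3, disc(K) = -3428.
Check p | disc: -3428 mod 5 = 2.
p does not divide disc. Compute Legendre symbol (d/p):
3^((5-1)/2) mod 5 = -1
(d/p) = -1, so p is inert: (p) stays prime with e=1, f=2, g=1.
Therefore p is inert.

inert


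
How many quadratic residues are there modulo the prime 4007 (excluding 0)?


For prime p, the number of non-zero quadratic residues is (p-1)/2.
= (4007-1)/2
= 2003

2003


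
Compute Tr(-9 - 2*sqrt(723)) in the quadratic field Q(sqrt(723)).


Tr(a + b*sqrt(d)) = (a + b*sqrt(d)) + (a - b*sqrt(d)) = 2a
= 2 * (-9)
= -18

-18


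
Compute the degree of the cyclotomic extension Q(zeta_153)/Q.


The degree equals Euler's totient phi(153).
153 = 3^2 * 17
phi(153) = 96

96


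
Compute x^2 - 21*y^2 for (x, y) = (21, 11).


x^2 - d*y^2
= 21^2 - 21*11^2
= 441 - 2541
= -2100

-2100


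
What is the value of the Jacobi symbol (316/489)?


Compute (316/489) via quadratic reciprocity:
  pull out 2: (2/489) = +1  (since 489 mod 8 = 1)
  pull out 2: (2/489) = +1  (since 489 mod 8 = 1)
  reciprocity: (79/489) -> +(489/79)
  reduce: (15/79)
  reciprocity: (15/79) -> -(79/15)
  reduce: (4/15)
  pull out 2: (2/15) = +1  (since 15 mod 8 = 7)
  pull out 2: (2/15) = +1  (since 15 mod 8 = 7)
  (1/15) = 1
Product of signs = -1

-1


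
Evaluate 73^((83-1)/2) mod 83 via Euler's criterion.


p = 83 is prime and the exponent is (p-1)/2 = 41, so by Euler's criterion 73^41 = (73/83) = +1 or -1 mod 83.
Compute by square-and-multiply:
  41 = 32 + 8 + 1 (binary 101001)
  Repeated squaring mod 83: 73^1 = 73, 73^2 = 17, 73^4 = 40, 73^8 = 23, 73^16 = 31, 73^32 = 48
  73^41 = 73^32 * 73^8 * 73^1 = 48 * 23 * 73 mod 83
    48 * 23 = 1104 = 25 mod 83
    25 * 73 = 1825 = 82 mod 83
  73^41 = 82 mod 83
Result 82 = p - 1 = -1 mod 83: 73 is a quadratic non-residue mod 83. As a residue in [0, p-1] the value is 82.
73^41 mod 83 = 82

82


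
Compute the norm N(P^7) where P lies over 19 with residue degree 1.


N(P^a) = p^(a*f)
= 19^(7*1)
= 19^7
= 893871739

893871739


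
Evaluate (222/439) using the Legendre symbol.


p = 439 is prime, so compute (222/439) with the reciprocity algorithm (Jacobi-symbol steps: pull out 2s via (2/n), flip via reciprocity, reduce):
  pull out 2: (2/439) = +1  (since 439 mod 8 = 7)
  reciprocity: (111/439) -> -(439/111)
  reduce: (106/111)
  pull out 2: (2/111) = +1  (since 111 mod 8 = 7)
  reciprocity: (53/111) -> +(111/53)
  reduce: (5/53)
  reciprocity: (5/53) -> +(53/5)
  reduce: (3/5)
  reciprocity: (3/5) -> +(5/3)
  reduce: (2/3)
  pull out 2: (2/3) = -1  (since 3 mod 8 = 3)
  (1/3) = 1
Product of signs = 1
(222/439) = 1

1


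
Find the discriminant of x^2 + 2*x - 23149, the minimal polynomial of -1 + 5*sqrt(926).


The element -1 + 5*sqrt(926) has minimal polynomial:
x^2 + 2*x - 23149
Discriminant = (2)^2 - 4*(-23149)
= 4 + 92596
= 92600

92600


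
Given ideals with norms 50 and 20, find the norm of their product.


N(IJ) = N(I) * N(J)
= 50 * 20
= 1000

1000


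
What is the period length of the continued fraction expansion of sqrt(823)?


Run the CF algorithm for sqrt(823).
a_0 = floor(sqrt(823)) = 28; set m_0=0, q_0=1.
Recurrence: m' = q*a - m,  q' = (d - m'^2)/q,  a' = floor((a_0 + m')/q').
  step 1: m=28, q=39, a=1
  step 2: m=11, q=18, a=2
  step 3: m=25, q=11, a=4
  step 4: m=19, q=42, a=1
  step 5: m=23, q=7, a=7
  step 6: m=26, q=21, a=2
  step 7: m=16, q=27, a=1
  step 8: m=11, q=26, a=1
  step 9: m=15, q=23, a=1
  step 10: m=8, q=33, a=1
  step 11: m=25, q=6, a=8
  step 12: m=23, q=49, a=1
  step 13: m=26, q=3, a=18
  step 14: m=28, q=13, a=4
  step 15: m=24, q=19, a=2
  step 16: m=14, q=33, a=1
  step 17: m=19, q=14, a=3
  step 18: m=23, q=21, a=2
  step 19: m=19, q=22, a=2
  step 20: m=25, q=9, a=5
  step 21: m=20, q=47, a=1
  step 22: m=27, q=2, a=27
  step 23: m=27, q=47, a=1
  step 24: m=20, q=9, a=5
  step 25: m=25, q=22, a=2
  step 26: m=19, q=21, a=2
  step 27: m=23, q=14, a=3
  step 28: m=19, q=33, a=1
  step 29: m=14, q=19, a=2
  step 30: m=24, q=13, a=4
  step 31: m=28, q=3, a=18
  step 32: m=26, q=49, a=1
  step 33: m=23, q=6, a=8
  step 34: m=25, q=33, a=1
  step 35: m=8, q=23, a=1
  step 36: m=15, q=26, a=1
  step 37: m=11, q=27, a=1
  step 38: m=16, q=21, a=2
  step 39: m=26, q=7, a=7
  step 40: m=23, q=42, a=1
  step 41: m=19, q=11, a=4
  step 42: m=25, q=18, a=2
  step 43: m=11, q=39, a=1
  step 44: m=28, q=1, a=56
a_44 = 2*a_0 = 56, so the period closes here.
sqrt(823) = [28; 1, 2, 4, 1, 7, 2, 1, 1, 1, 1, 8, 1, 18, 4, 2, 1, 3, 2, 2, 5, 1, 27, 1, 5, 2, 2, 3, 1, 2, 4, 18, 1, 8, 1, 1, 1, 1, 2, 7, 1, 4, 2, 1, 56]
Period length = 44

44


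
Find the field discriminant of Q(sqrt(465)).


For K = Q(sqrt(d)) with d squarefree: disc(K) = d if d = 1 mod 4, and disc(K) = 4d if d = 2 or 3 mod 4.
Here d = 465, and d mod 4 = 1.
d = 1 mod 4 (O_K = Z[(1+sqrt(d))/2]), so disc(K) = d = 465

465


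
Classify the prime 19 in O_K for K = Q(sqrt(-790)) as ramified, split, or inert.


K = Q(sqrt(-790)). Since d mod 4 = 2, disc(K) = -3160.
Check p | disc: -3160 mod 19 = 13.
p does not divide disc. Compute Legendre symbol (d/p):
8^((19-1)/2) mod 19 = -1
(d/p) = -1, so p is inert: (p) stays prime with e=1, f=2, g=1.
Therefore p is inert.

inert


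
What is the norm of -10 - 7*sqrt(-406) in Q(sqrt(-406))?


N(a + b*sqrt(d)) = a^2 - d*b^2
= (-10)^2 - (-406)*(-7)^2
= 100 + 19894
= 19994

19994


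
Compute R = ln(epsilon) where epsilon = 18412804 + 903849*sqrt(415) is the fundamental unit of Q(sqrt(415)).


epsilon = 18412804 + 903849*sqrt(415)
= 3.6826e+07
R = ln(3.6826e+07)
= 17.4217

17.4217


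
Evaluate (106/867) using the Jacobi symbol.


Compute (106/867) via quadratic reciprocity:
  pull out 2: (2/867) = -1  (since 867 mod 8 = 3)
  reciprocity: (53/867) -> +(867/53)
  reduce: (19/53)
  reciprocity: (19/53) -> +(53/19)
  reduce: (15/19)
  reciprocity: (15/19) -> -(19/15)
  reduce: (4/15)
  pull out 2: (2/15) = +1  (since 15 mod 8 = 7)
  pull out 2: (2/15) = +1  (since 15 mod 8 = 7)
  (1/15) = 1
Product of signs = 1

1


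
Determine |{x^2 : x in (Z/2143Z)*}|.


For prime p, the number of non-zero quadratic residues is (p-1)/2.
= (2143-1)/2
= 1071

1071


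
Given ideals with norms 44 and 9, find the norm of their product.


N(IJ) = N(I) * N(J)
= 44 * 9
= 396

396


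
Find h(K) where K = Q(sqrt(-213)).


K = Q(sqrt(-213)). d mod 4 = 3, so D = disc(K) = 4d = -852
h(K) equals the number of primitive reduced positive-definite forms (a, b, c) = a*x^2 + b*x*y + c*y^2 with b^2 - 4ac = D,
where reduced means |b| <= a <= c, with b >= 0 whenever |b| = a or a = c, and primitive means gcd(a, b, c) = 1.
Reduced forces 3a^2 <= |D| = 852, so 1 <= a <= 16; b must have the parity of D, and c = (b^2 - D)/(4a) must be an integer >= a.
Enumerate a = 1..16, b in [-a, a]:
  a=1: (1, 0, 213)  [1]
  a=2: (2, 2, 107)  [1]
  a=3: (3, 0, 71)  [1]
  a=4..5: none
  a=6: (6, 6, 37)  [1]
  a=7: (7, -4, 31), (7, 4, 31)  [2]
  a=8..13: none
  a=14: (14, -10, 17), (14, 10, 17)  [2]
  a=15..16: none
Total reduced forms: 1 + 1 + 1 + 1 + 2 + 2 = 8
h = 8

8


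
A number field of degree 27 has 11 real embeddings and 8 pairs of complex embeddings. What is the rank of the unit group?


By Dirichlet's unit theorem:
rank = r1 + r2 - 1
= 11 + 8 - 1
= 18

18


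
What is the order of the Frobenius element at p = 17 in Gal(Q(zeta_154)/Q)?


The Frobenius at p in Gal(Q(zeta_n)/Q) = (Z/nZ)* is the class of p, so its order is ord_154(17), the smallest k >= 1 with 17^k = 1 mod 154.
n = 154 = 2 * 7 * 11, phi(154) = 60; the order divides phi(n).
Divisors of 60: 1, 2, 3, 4, 5, 6, 10, 12, 15, 20, 30, 60
Repeated squaring mod 154: 17^1 = 17, 17^2 = 135, 17^4 = 53, 17^8 = 37, 17^16 = 137, 17^32 = 135
Test divisors in increasing order:
  k=1: 17^1 = 17 mod 154
  k=2: 17^2 = 135 mod 154
  k=3: 17^3 = 135 * 17 = 139 mod 154
  k=4: 17^4 = 53 mod 154
  k=5: 17^5 = 53 * 17 = 131 mod 154
  k=6: 17^6 = 53 * 135 = 71 mod 154
  k=10: 17^10 = 37 * 135 = 67 mod 154
  k=12: 17^12 = 37 * 53 = 113 mod 154
  k=15: 17^15 = 37 * 53 * 135 * 17 = 153 mod 154
  k=20: 17^20 = 137 * 53 = 23 mod 154
  k=30: 17^30 = 137 * 37 * 53 * 135 = 1 mod 154  <- first divisor giving 1
Order = 30

30


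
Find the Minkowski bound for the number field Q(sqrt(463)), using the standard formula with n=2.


d = 463, d mod 4 = 3, so disc(K) = 4d = 1852; |disc(K)| = 1852
Real quadratic field, so n = 2, s = r2 = 0, r1 = 2
M = (n!/n^n) * (4/pi)^s * sqrt(|disc(K)|) = (2!/2^2) * (4/pi)^0 * sqrt(1852)
= 0.5 * 1.000000 * 43.034870
= 21.5174

21.5174


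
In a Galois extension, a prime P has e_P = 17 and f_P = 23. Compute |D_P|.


|D_P| = e * f
= 17 * 23
= 391

391


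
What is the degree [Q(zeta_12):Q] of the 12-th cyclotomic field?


The degree equals Euler's totient phi(12).
12 = 2^2 * 3
phi(12) = 4

4


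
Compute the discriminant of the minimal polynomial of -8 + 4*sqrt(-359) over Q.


The element -8 + 4*sqrt(-359) has minimal polynomial:
x^2 + 16*x + 5808
Discriminant = (16)^2 - 4*(5808)
= 256 - 23232
= -22976

-22976


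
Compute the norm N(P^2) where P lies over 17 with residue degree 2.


N(P^a) = p^(a*f)
= 17^(2*2)
= 17^4
= 83521

83521


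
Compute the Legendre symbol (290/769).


p = 769 is prime, so compute (290/769) with the reciprocity algorithm (Jacobi-symbol steps: pull out 2s via (2/n), flip via reciprocity, reduce):
  pull out 2: (2/769) = +1  (since 769 mod 8 = 1)
  reciprocity: (145/769) -> +(769/145)
  reduce: (44/145)
  pull out 2: (2/145) = +1  (since 145 mod 8 = 1)
  pull out 2: (2/145) = +1  (since 145 mod 8 = 1)
  reciprocity: (11/145) -> +(145/11)
  reduce: (2/11)
  pull out 2: (2/11) = -1  (since 11 mod 8 = 3)
  (1/11) = 1
Product of signs = -1
(290/769) = -1

-1


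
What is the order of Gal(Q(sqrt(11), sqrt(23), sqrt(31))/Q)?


The 3 square roots of distinct primes are multiplicatively independent over Q,
so [K:Q] = 2^3 and Gal(K/Q) is isomorphic to (Z/2Z)^3.
|Gal| = 2^3 = 8

8


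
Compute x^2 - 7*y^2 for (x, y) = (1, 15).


x^2 - d*y^2
= 1^2 - 7*15^2
= 1 - 1575
= -1574

-1574


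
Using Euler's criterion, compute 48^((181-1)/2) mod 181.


p = 181 is prime and the exponent is (p-1)/2 = 90, so by Euler's criterion 48^90 = (48/181) = +1 or -1 mod 181.
Compute by square-and-multiply:
  90 = 64 + 16 + 8 + 2 (binary 1011010)
  Repeated squaring mod 181: 48^1 = 48, 48^2 = 132, 48^4 = 48, 48^8 = 132, 48^16 = 48, 48^32 = 132, 48^64 = 48
  48^90 = 48^64 * 48^16 * 48^8 * 48^2 = 48 * 48 * 132 * 132 mod 181
    48 * 48 = 2304 = 132 mod 181
    132 * 132 = 17424 = 48 mod 181
    48 * 132 = 6336 = 1 mod 181
  48^90 = 1 mod 181
Result 1: 48 is a quadratic residue mod 181.
48^90 mod 181 = 1

1


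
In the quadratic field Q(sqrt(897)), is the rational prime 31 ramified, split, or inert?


K = Q(sqrt(897)). Since d mod 4 = 1, disc(K) = 897.
Check p | disc: 897 mod 31 = 29.
p does not divide disc. Compute Legendre symbol (d/p):
29^((31-1)/2) mod 31 = -1
(d/p) = -1, so p is inert: (p) stays prime with e=1, f=2, g=1.
Therefore p is inert.

inert


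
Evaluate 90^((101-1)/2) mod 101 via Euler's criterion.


p = 101 is prime and the exponent is (p-1)/2 = 50, so by Euler's criterion 90^50 = (90/101) = +1 or -1 mod 101.
Compute by square-and-multiply:
  50 = 32 + 16 + 2 (binary 110010)
  Repeated squaring mod 101: 90^1 = 90, 90^2 = 20, 90^4 = 97, 90^8 = 16, 90^16 = 54, 90^32 = 88
  90^50 = 90^32 * 90^16 * 90^2 = 88 * 54 * 20 mod 101
    88 * 54 = 4752 = 5 mod 101
    5 * 20 = 100 = 100 mod 101
  90^50 = 100 mod 101
Result 100 = p - 1 = -1 mod 101: 90 is a quadratic non-residue mod 101. As a residue in [0, p-1] the value is 100.
90^50 mod 101 = 100

100


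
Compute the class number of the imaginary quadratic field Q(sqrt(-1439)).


K = Q(sqrt(-1439)). d mod 4 = 1, so D = disc(K) = d = -1439
h(K) equals the number of primitive reduced positive-definite forms (a, b, c) = a*x^2 + b*x*y + c*y^2 with b^2 - 4ac = D,
where reduced means |b| <= a <= c, with b >= 0 whenever |b| = a or a = c, and primitive means gcd(a, b, c) = 1.
Reduced forces 3a^2 <= |D| = 1439, so 1 <= a <= 21; b must have the parity of D, and c = (b^2 - D)/(4a) must be an integer >= a.
Enumerate a = 1..21, b in [-a, a]:
  a=1: (1, 1, 360)  [1]
  a=2: (2, -1, 180), (2, 1, 180)  [2]
  a=3: (3, -1, 120), (3, 1, 120)  [2]
  a=4: (4, -1, 90), (4, 1, 90)  [2]
  a=5: (5, -1, 72), (5, 1, 72)  [2]
  a=6: (6, -5, 61), (6, -1, 60), (6, 1, 60), (6, 5, 61)  [4]
  a=7: none
  a=8: (8, -1, 45), (8, 1, 45)  [2]
  a=9: (9, -1, 40), (9, 1, 40)  [2]
  a=10: (10, -9, 38), (10, -1, 36), (10, 1, 36), (10, 9, 38)  [4]
  a=11: none
  a=12: (12, -7, 31), (12, -1, 30), (12, 1, 30), (12, 7, 31)  [4]
  a=13: (13, -11, 30), (13, 11, 30)  [2]
  a=14: none
  a=15: (15, -11, 26), (15, -1, 24), (15, 1, 24), (15, 11, 26)  [4]
  a=16: (16, -15, 26), (16, 15, 26)  [2]
  a=17: none
  a=18: (18, -17, 24), (18, -1, 20), (18, 1, 20), (18, 17, 24)  [4]
  a=19: (19, -9, 20), (19, 9, 20)  [2]
  a=20..21: none
Total reduced forms: 1 + 2 + 2 + 2 + 2 + 4 + 2 + 2 + 4 + 4 + 2 + 4 + 2 + 4 + 2 = 39
h = 39

39


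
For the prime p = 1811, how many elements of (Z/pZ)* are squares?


For prime p, the number of non-zero quadratic residues is (p-1)/2.
= (1811-1)/2
= 905

905


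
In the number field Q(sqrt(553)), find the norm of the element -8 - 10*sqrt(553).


N(a + b*sqrt(d)) = a^2 - d*b^2
= (-8)^2 - (553)*(-10)^2
= 64 - 55300
= -55236

-55236


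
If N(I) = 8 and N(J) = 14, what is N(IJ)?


N(IJ) = N(I) * N(J)
= 8 * 14
= 112

112


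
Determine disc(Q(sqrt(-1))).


For K = Q(sqrt(d)) with d squarefree: disc(K) = d if d = 1 mod 4, and disc(K) = 4d if d = 2 or 3 mod 4.
Here d = -1, and d mod 4 = 3.
d = 3 mod 4, not 1 (O_K = Z[sqrt(d)]), so disc(K) = 4d = 4 * (-1) = -4

-4


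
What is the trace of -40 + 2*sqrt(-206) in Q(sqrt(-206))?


Tr(a + b*sqrt(d)) = (a + b*sqrt(d)) + (a - b*sqrt(d)) = 2a
= 2 * (-40)
= -80

-80


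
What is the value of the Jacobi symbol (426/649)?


Compute (426/649) via quadratic reciprocity:
  pull out 2: (2/649) = +1  (since 649 mod 8 = 1)
  reciprocity: (213/649) -> +(649/213)
  reduce: (10/213)
  pull out 2: (2/213) = -1  (since 213 mod 8 = 5)
  reciprocity: (5/213) -> +(213/5)
  reduce: (3/5)
  reciprocity: (3/5) -> +(5/3)
  reduce: (2/3)
  pull out 2: (2/3) = -1  (since 3 mod 8 = 3)
  (1/3) = 1
Product of signs = 1

1


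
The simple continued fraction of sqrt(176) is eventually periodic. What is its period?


Run the CF algorithm for sqrt(176).
a_0 = floor(sqrt(176)) = 13; set m_0=0, q_0=1.
Recurrence: m' = q*a - m,  q' = (d - m'^2)/q,  a' = floor((a_0 + m')/q').
  step 1: m=13, q=7, a=3
  step 2: m=8, q=16, a=1
  step 3: m=8, q=7, a=3
  step 4: m=13, q=1, a=26
a_4 = 2*a_0 = 26, so the period closes here.
sqrt(176) = [13; 3, 1, 3, 26]
Period length = 4

4


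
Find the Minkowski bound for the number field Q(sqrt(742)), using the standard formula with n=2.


d = 742, d mod 4 = 2, so disc(K) = 4d = 2968; |disc(K)| = 2968
Real quadratic field, so n = 2, s = r2 = 0, r1 = 2
M = (n!/n^n) * (4/pi)^s * sqrt(|disc(K)|) = (2!/2^2) * (4/pi)^0 * sqrt(2968)
= 0.5 * 1.000000 * 54.479354
= 27.2397

27.2397


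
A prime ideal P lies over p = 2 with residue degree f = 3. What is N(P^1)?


N(P^a) = p^(a*f)
= 2^(1*3)
= 2^3
= 8

8


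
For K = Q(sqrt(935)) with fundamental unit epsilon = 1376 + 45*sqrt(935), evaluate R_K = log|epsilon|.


epsilon = 1376 + 45*sqrt(935)
= 2751.9996
R = ln(2751.9996)
= 7.9201

7.9201


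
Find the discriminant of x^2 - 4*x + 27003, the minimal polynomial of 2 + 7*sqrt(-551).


The element 2 + 7*sqrt(-551) has minimal polynomial:
x^2 - 4*x + 27003
Discriminant = (-4)^2 - 4*(27003)
= 16 - 108012
= -107996

-107996


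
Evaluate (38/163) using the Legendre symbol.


p = 163 is prime, so compute (38/163) with the reciprocity algorithm (Jacobi-symbol steps: pull out 2s via (2/n), flip via reciprocity, reduce):
  pull out 2: (2/163) = -1  (since 163 mod 8 = 3)
  reciprocity: (19/163) -> -(163/19)
  reduce: (11/19)
  reciprocity: (11/19) -> -(19/11)
  reduce: (8/11)
  pull out 2: (2/11) = -1  (since 11 mod 8 = 3)
  pull out 2: (2/11) = -1  (since 11 mod 8 = 3)
  pull out 2: (2/11) = -1  (since 11 mod 8 = 3)
  (1/11) = 1
Product of signs = 1
(38/163) = 1

1


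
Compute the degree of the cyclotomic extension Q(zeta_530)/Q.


The degree equals Euler's totient phi(530).
530 = 2 * 5 * 53
phi(530) = 208

208


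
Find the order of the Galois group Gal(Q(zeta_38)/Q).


|Gal(Q(zeta_38)/Q)| = phi(38)
= 18

18


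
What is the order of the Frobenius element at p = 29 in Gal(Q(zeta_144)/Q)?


The Frobenius at p in Gal(Q(zeta_n)/Q) = (Z/nZ)* is the class of p, so its order is ord_144(29), the smallest k >= 1 with 29^k = 1 mod 144.
n = 144 = 2^4 * 3^2, phi(144) = 48; the order divides phi(n).
Divisors of 48: 1, 2, 3, 4, 6, 8, 12, 16, 24, 48
Repeated squaring mod 144: 29^1 = 29, 29^2 = 121, 29^4 = 97, 29^8 = 49, 29^16 = 97, 29^32 = 49
Test divisors in increasing order:
  k=1: 29^1 = 29 mod 144
  k=2: 29^2 = 121 mod 144
  k=3: 29^3 = 121 * 29 = 53 mod 144
  k=4: 29^4 = 97 mod 144
  k=6: 29^6 = 97 * 121 = 73 mod 144
  k=8: 29^8 = 49 mod 144
  k=12: 29^12 = 49 * 97 = 1 mod 144  <- first divisor giving 1
Order = 12

12
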